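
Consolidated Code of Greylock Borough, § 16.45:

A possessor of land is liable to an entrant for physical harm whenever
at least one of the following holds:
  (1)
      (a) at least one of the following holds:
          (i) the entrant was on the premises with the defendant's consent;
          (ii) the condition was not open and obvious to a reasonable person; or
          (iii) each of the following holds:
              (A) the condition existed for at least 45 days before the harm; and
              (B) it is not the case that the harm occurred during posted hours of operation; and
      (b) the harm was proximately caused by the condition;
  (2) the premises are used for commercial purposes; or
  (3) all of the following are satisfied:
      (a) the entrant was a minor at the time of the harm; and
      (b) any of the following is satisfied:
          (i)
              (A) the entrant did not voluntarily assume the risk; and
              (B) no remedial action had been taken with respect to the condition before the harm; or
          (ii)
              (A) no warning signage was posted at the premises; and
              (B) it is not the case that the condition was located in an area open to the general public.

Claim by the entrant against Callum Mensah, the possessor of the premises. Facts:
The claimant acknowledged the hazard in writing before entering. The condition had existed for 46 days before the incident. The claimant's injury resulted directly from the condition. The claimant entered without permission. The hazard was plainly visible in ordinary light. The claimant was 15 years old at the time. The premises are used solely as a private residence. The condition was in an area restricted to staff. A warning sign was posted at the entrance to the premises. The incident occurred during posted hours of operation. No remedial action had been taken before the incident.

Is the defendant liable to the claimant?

No — not liable.

(i) consent to enter — not satisfied.
(ii) not open/obvious — not satisfied.
(A) condition ≥45 days old — holds.
(B) not (during posted hours) — not satisfied.
(iii) = T AND F = false.
(a): F OR F OR F → false.
(b) proximate cause — satisfied.
(1): F AND T → false.
(2) commercial use — not met.
(a) entrant a minor — holds.
(A) no assumed risk — not met.
(B) no remedial action — met.
So (i) is not satisfied (F AND T).
(A) no signage posted — fails.
(B) not (public area) — holds.
(ii) = F AND T = false.
So (b) is not satisfied (F OR F).
So (3) is not satisfied (T AND F).
Overall: F OR F OR F → false.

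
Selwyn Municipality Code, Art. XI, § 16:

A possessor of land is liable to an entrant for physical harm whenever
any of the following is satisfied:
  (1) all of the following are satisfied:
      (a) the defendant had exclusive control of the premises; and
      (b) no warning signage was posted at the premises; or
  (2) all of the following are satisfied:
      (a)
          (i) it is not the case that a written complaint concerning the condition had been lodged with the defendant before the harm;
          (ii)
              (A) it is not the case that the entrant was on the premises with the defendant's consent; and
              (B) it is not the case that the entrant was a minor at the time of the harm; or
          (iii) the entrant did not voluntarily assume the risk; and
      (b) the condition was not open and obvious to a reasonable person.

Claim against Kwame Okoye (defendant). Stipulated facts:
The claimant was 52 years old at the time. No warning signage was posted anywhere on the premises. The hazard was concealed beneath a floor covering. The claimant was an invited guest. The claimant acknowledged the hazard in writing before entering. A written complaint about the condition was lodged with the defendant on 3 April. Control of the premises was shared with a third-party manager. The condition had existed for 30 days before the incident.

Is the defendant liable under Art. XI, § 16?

No — not liable.

(a) exclusive control — not satisfied.
(b) no signage posted — met.
(1) = F AND T = false.
(i) not (complaint lodged) — not met.
(A) not (consent to enter) — fails.
(B) not (entrant a minor) — satisfied.
(ii): F AND T → false.
(iii) no assumed risk — not satisfied.
So (a) is not satisfied (F OR F OR F).
(b) not open/obvious — satisfied.
(2) = F AND T = false.
So Overall is not satisfied (F OR F).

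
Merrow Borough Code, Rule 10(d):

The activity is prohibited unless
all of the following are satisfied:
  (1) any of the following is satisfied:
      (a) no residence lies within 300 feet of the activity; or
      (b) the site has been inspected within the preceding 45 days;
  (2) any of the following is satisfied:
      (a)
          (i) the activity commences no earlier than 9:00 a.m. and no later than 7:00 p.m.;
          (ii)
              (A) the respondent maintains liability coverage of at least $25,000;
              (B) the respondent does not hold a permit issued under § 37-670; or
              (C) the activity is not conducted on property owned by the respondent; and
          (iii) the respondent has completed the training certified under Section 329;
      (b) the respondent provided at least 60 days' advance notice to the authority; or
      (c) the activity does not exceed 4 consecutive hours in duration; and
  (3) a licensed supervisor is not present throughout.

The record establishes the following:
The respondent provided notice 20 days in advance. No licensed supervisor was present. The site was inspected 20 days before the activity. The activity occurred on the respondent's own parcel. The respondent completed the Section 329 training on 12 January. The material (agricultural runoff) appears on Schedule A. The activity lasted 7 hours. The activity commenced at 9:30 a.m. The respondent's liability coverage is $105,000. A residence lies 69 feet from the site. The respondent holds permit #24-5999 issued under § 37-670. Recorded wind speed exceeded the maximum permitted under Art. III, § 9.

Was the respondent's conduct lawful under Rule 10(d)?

(a) no residence in 300 ft — fails.
(b) site inspected — holds.
So (1) is satisfied (F OR T).
(i) start within hours — satisfied.
(A) coverage ≥ $25,000 — holds.
(B) not (holds permit) — not satisfied.
(C) not (own property) — fails.
So (ii) is satisfied (T OR F OR F).
(iii) training certified — satisfied.
(a) = T AND T AND T = true.
(b) ≥60 days' notice — fails.
(c) ≤ 4 hrs duration — not met.
So (2) is satisfied (T OR F OR F).
(3) not (supervisor present) — met.
Overall: T AND T AND T → true.

Yes — lawful.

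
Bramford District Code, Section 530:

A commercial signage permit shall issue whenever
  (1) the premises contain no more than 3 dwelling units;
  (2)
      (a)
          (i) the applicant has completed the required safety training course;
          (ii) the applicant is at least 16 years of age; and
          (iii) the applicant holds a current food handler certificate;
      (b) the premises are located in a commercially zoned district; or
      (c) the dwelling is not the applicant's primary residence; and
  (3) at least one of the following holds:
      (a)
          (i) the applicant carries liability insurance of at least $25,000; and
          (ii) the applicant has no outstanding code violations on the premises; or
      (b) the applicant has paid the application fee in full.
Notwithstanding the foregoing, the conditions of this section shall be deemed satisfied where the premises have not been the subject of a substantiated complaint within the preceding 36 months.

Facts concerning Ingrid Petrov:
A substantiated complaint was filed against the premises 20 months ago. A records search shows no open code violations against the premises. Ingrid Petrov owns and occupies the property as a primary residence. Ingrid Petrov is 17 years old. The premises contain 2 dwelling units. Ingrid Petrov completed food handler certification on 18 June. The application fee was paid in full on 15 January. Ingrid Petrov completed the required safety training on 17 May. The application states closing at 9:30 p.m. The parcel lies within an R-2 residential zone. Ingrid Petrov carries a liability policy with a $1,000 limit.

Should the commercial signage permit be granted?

(1) ≤ 3 units — satisfied.
(i) safety training — holds.
(ii) age ≥ 16 — satisfied.
(iii) food handler cert. — met.
(a) = T AND T AND T = true.
(b) commercially zoned — fails.
(c) not (primary residence) — not met.
(2): T OR F OR F → true.
(i) insurance ≥ $25,000 — not satisfied.
(ii) no code violations — met.
(a): F AND T → false.
(b) fee paid — satisfied.
(3): F OR T → true.
Overall: T AND T AND T → true.
Exception (no complaint in 36 mo.) — not satisfied.
Result: main true OR exception false → true.

Yes — granted.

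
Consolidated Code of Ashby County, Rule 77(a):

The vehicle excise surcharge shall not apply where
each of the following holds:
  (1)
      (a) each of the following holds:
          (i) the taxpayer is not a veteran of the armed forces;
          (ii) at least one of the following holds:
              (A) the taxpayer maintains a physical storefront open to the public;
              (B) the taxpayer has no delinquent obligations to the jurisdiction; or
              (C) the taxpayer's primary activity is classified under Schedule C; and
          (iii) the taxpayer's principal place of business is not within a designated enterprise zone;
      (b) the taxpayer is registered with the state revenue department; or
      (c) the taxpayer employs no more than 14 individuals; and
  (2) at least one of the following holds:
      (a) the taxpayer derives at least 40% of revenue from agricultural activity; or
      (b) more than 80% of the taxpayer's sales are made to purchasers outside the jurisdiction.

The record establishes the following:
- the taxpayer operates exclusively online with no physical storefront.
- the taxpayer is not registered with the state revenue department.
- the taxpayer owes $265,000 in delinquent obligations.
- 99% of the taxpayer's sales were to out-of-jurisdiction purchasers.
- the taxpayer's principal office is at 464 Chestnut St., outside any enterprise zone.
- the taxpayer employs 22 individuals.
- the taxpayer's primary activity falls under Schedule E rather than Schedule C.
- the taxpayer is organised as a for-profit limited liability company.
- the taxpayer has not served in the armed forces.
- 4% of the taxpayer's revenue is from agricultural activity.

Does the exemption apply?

No — not exempt.

(i) not (veteran) — met.
(A) has storefront — not satisfied.
(B) no delinquency — not met.
(C) Schedule C activity — not met.
So (ii) is not satisfied (F OR F OR F).
(iii) not (in enterprise zone) — holds.
(a) = T AND F AND T = false.
(b) state-registered — fails.
(c) ≤ 14 employees — not satisfied.
(1) = F OR F OR F = false.
(a) ≥40% agricultural — not met.
(b) >80% out-of-jur. sales — met.
(2) = F OR T = true.
Overall: F AND T → false.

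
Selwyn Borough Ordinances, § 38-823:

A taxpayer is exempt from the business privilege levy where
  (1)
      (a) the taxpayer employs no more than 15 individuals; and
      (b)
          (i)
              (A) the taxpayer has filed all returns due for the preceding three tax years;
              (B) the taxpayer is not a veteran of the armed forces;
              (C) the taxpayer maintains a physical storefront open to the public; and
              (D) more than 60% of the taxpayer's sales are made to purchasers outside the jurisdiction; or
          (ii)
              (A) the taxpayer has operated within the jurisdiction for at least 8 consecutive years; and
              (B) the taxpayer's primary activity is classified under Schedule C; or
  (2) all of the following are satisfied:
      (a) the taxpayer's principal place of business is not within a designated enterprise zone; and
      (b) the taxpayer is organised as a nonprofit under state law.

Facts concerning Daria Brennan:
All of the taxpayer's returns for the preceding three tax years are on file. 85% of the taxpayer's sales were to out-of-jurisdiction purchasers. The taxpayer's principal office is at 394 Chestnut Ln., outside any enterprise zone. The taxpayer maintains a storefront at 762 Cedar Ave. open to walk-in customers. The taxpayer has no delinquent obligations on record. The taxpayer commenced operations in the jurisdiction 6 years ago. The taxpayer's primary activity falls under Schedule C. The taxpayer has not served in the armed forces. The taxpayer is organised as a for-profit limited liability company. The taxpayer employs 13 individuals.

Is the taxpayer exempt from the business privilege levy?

Yes — exempt.

(a) ≤ 15 employees — met.
(A) returns current — satisfied.
(B) not (veteran) — holds.
(C) has storefront — met.
(D) >60% out-of-jur. sales — met.
(i) = T AND T AND T AND T = true.
(A) ≥ 8 yrs in jurisdiction — fails.
(B) Schedule C activity — met.
So (ii) is not satisfied (F AND T).
(b): T OR F → true.
(1) = T AND T = true.
(a) not (in enterprise zone) — holds.
(b) nonprofit — fails.
(2) = T AND F = false.
So Overall is satisfied (T OR F).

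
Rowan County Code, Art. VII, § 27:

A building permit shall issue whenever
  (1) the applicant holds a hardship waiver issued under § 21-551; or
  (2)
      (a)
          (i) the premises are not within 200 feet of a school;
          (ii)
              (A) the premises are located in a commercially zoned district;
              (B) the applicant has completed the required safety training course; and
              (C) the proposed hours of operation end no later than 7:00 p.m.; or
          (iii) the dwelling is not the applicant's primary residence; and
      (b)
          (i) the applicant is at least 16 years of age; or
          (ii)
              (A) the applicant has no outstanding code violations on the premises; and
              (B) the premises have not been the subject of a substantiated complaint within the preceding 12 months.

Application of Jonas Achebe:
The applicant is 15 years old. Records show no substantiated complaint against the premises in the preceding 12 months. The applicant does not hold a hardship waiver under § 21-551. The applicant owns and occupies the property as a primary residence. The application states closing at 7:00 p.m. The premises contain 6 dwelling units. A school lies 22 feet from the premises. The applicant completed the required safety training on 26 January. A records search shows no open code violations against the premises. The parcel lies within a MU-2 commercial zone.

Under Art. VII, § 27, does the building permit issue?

(1) hardship waiver — not met.
(i) ≥200 ft from school — fails.
(A) commercially zoned — holds.
(B) safety training — met.
(C) closes by 7 p.m. — holds.
So (ii) is satisfied (T AND T AND T).
(iii) not (primary residence) — fails.
So (a) is satisfied (F OR T OR F).
(i) age ≥ 16 — not satisfied.
(A) no code violations — holds.
(B) no complaint in 12 mo. — met.
(ii): T AND T → true.
(b) = F OR T = true.
(2) = T AND T = true.
Overall = F OR T = true.

Yes — granted.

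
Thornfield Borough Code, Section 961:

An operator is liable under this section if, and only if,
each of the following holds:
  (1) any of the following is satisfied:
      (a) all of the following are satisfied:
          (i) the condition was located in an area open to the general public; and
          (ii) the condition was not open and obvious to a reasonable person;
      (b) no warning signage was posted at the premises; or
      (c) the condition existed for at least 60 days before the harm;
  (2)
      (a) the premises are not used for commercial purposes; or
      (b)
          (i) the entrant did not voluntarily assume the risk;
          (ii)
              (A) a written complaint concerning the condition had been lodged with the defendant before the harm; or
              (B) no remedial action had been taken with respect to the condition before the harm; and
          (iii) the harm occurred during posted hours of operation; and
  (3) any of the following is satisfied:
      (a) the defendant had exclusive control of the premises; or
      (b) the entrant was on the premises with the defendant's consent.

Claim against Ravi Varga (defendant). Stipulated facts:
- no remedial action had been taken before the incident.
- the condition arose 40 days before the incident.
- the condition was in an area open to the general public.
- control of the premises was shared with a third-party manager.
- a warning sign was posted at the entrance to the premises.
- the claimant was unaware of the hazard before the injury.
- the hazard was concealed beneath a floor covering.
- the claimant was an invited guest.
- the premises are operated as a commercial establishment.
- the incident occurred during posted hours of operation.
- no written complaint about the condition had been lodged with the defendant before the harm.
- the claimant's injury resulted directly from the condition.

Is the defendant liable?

(i) public area — satisfied.
(ii) not open/obvious — met.
(a) = T AND T = true.
(b) no signage posted — fails.
(c) condition ≥60 days old — fails.
(1): T OR F OR F → true.
(a) not (commercial use) — not satisfied.
(i) no assumed risk — satisfied.
(A) complaint lodged — not satisfied.
(B) no remedial action — satisfied.
(ii) = F OR T = true.
(iii) during posted hours — holds.
So (b) is satisfied (T AND T AND T).
So (2) is satisfied (F OR T).
(a) exclusive control — not satisfied.
(b) consent to enter — met.
So (3) is satisfied (F OR T).
Overall: T AND T AND T → true.

Yes — liable.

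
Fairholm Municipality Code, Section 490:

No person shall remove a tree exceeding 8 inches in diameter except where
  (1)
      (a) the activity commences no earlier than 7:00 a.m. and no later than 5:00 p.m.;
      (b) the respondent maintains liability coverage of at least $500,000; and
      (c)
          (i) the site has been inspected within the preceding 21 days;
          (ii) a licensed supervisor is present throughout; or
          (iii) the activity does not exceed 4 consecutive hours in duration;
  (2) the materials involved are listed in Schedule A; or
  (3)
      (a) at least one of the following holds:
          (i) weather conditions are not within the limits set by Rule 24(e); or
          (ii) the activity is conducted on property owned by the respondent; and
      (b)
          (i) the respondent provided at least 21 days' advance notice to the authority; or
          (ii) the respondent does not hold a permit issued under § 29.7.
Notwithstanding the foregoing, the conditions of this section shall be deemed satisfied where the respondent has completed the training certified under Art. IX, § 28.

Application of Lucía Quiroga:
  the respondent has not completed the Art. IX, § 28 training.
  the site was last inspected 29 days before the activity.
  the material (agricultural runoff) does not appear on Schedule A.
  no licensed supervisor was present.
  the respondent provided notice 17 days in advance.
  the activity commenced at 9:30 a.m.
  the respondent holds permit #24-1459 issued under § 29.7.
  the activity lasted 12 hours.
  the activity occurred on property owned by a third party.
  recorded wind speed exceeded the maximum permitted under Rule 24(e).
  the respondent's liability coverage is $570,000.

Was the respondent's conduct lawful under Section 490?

(a) start within hours — satisfied.
(b) coverage ≥ $500,000 — met.
(i) site inspected — not met.
(ii) supervisor present — not met.
(iii) ≤ 4 hrs duration — not satisfied.
(c) = F OR F OR F = false.
(1): T AND T AND F → false.
(2) Schedule A material — not met.
(i) not (weather ok) — satisfied.
(ii) own property — not met.
So (a) is satisfied (T OR F).
(i) ≥21 days' notice — not met.
(ii) not (holds permit) — not met.
So (b) is not satisfied (F OR F).
(3): T AND F → false.
So Overall is not satisfied (F OR F OR F).
Exception (training certified) — not satisfied.
Result: main false OR exception false → false.

No — unlawful.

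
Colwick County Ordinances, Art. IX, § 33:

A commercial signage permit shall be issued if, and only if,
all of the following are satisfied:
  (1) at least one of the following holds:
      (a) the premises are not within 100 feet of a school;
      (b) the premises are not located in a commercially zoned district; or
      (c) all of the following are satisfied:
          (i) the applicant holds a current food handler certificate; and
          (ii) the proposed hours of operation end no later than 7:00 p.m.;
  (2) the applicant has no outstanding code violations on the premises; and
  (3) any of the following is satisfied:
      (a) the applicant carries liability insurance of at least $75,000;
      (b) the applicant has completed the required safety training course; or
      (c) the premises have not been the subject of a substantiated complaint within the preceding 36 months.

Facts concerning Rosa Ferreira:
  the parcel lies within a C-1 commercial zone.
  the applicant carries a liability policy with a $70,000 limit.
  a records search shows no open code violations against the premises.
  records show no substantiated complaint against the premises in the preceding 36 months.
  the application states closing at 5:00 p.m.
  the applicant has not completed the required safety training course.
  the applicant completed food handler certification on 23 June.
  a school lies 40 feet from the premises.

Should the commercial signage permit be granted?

Yes — granted.

(a) ≥100 ft from school — not satisfied.
(b) not (commercially zoned) — fails.
(i) food handler cert. — met.
(ii) closes by 7 p.m. — met.
So (c) is satisfied (T AND T).
(1) = F OR F OR T = true.
(2) no code violations — met.
(a) insurance ≥ $75,000 — not met.
(b) safety training — not satisfied.
(c) no complaint in 36 mo. — met.
(3): F OR F OR T → true.
Overall = T AND T AND T = true.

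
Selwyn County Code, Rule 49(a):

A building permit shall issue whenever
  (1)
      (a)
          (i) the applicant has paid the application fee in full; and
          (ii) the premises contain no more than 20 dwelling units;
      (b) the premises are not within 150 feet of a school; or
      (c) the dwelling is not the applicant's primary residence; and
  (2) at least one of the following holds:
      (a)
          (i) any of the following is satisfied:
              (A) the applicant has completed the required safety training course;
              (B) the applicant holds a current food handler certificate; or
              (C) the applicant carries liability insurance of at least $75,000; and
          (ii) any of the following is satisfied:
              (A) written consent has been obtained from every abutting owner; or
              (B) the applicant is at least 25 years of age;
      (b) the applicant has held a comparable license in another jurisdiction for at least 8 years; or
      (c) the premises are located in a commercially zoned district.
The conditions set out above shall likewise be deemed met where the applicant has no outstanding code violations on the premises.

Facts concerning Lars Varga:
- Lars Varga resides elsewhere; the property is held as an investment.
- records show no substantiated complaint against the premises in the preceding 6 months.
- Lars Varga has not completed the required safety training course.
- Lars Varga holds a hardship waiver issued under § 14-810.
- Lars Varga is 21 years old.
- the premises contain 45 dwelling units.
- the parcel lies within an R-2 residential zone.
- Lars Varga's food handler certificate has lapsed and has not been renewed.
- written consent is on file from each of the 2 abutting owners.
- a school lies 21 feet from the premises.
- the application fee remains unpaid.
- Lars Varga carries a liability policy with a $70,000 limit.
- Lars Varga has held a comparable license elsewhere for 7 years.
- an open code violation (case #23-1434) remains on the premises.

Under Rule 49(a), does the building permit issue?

(i) fee paid — not met.
(ii) ≤ 20 units — not satisfied.
(a): F AND F → false.
(b) ≥150 ft from school — not satisfied.
(c) not (primary residence) — met.
So (1) is satisfied (F OR F OR T).
(A) safety training — not met.
(B) food handler cert. — fails.
(C) insurance ≥ $75,000 — not met.
(i): F OR F OR F → false.
(A) all abutters consent — met.
(B) age ≥ 25 — not met.
(ii) = T OR F = true.
(a): F AND T → false.
(b) prior license ≥ 8 yr — fails.
(c) commercially zoned — not met.
(2): F OR F OR F → false.
So Overall is not satisfied (T AND F).
Exception (no code violations) — not satisfied.
Result: main false OR exception false → false.

No — denied.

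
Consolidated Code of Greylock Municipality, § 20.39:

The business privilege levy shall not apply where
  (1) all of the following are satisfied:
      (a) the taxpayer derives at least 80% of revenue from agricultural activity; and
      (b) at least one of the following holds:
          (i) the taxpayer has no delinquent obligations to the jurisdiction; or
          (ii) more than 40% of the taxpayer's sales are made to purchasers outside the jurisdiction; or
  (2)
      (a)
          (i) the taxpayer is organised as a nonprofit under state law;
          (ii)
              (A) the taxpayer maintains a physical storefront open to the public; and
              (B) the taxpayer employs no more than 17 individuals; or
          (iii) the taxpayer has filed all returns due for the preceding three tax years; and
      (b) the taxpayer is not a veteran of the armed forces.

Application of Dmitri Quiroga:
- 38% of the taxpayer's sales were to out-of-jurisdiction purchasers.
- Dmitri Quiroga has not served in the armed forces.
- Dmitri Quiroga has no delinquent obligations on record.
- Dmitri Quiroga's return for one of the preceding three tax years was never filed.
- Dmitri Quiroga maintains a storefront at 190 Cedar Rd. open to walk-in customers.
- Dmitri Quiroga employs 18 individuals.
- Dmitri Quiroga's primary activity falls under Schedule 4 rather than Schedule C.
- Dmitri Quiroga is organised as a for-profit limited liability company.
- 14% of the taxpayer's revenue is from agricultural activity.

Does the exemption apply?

No — not exempt.

(a) ≥80% agricultural — not satisfied.
(i) no delinquency — holds.
(ii) >40% out-of-jur. sales — not met.
(b) = T OR F = true.
(1) = F AND T = false.
(i) nonprofit — fails.
(A) has storefront — satisfied.
(B) ≤ 17 employees — not satisfied.
(ii): T AND F → false.
(iii) returns current — not satisfied.
(a): F OR F OR F → false.
(b) not (veteran) — holds.
So (2) is not satisfied (F AND T).
Overall = F OR F = false.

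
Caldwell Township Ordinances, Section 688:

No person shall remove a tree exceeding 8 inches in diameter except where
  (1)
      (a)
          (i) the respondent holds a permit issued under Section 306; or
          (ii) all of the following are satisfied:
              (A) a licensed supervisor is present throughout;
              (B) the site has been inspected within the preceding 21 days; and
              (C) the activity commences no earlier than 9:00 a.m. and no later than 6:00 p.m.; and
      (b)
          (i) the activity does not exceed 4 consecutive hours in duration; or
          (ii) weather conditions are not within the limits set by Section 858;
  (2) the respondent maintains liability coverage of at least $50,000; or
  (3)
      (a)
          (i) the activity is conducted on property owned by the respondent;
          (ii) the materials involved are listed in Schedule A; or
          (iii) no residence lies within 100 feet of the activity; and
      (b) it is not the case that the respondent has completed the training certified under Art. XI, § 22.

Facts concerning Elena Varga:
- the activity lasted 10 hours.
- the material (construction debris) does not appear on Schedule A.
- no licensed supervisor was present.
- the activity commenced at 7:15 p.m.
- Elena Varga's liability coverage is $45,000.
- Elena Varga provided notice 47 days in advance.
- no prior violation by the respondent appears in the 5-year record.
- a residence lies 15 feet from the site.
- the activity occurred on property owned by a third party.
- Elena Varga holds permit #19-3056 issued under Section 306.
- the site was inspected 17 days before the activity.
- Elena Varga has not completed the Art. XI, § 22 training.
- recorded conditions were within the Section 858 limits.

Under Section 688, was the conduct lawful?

No — unlawful.

(i) holds permit — holds.
(A) supervisor present — fails.
(B) site inspected — met.
(C) start within hours — not satisfied.
(ii) = F AND T AND F = false.
So (a) is satisfied (T OR F).
(i) ≤ 4 hrs duration — not met.
(ii) not (weather ok) — fails.
(b): F OR F → false.
(1): T AND F → false.
(2) coverage ≥ $50,000 — not met.
(i) own property — not met.
(ii) Schedule A material — fails.
(iii) no residence in 100 ft — fails.
(a): F OR F OR F → false.
(b) not (training certified) — holds.
So (3) is not satisfied (F AND T).
Overall: F OR F OR F → false.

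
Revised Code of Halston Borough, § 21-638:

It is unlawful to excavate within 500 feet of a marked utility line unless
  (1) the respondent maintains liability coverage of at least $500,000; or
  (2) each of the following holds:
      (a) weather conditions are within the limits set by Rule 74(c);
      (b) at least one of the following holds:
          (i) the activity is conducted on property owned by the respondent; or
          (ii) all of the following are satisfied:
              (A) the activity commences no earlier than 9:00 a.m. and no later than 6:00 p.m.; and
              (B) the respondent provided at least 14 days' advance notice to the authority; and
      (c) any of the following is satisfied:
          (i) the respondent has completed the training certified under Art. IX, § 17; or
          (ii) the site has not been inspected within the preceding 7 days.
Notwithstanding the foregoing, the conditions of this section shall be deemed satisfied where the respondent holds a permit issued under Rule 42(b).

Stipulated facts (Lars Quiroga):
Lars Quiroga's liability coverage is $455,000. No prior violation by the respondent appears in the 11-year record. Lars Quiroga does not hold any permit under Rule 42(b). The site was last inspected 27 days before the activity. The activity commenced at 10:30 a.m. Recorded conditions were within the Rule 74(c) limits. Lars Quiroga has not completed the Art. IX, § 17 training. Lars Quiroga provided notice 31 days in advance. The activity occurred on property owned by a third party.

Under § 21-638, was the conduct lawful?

Yes — lawful.

(1) coverage ≥ $500,000 — not satisfied.
(a) weather ok — met.
(i) own property — not satisfied.
(A) start within hours — satisfied.
(B) ≥14 days' notice — satisfied.
(ii): T AND T → true.
(b) = F OR T = true.
(i) training certified — not met.
(ii) not (site inspected) — satisfied.
(c) = F OR T = true.
(2) = T AND T AND T = true.
Overall = F OR T = true.
Exception (holds permit) — not satisfied.
Result: main true OR exception false → true.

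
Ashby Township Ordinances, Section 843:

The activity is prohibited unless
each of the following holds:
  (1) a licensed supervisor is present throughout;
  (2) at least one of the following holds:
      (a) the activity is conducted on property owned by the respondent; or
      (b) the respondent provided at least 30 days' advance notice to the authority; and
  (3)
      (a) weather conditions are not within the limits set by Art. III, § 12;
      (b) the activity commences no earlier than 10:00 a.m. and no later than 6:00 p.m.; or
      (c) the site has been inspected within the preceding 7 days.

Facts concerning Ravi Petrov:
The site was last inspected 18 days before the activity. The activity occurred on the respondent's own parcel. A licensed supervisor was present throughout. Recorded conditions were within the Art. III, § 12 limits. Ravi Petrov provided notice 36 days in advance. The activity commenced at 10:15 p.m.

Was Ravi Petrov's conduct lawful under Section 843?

(1) supervisor present — holds.
(a) own property — satisfied.
(b) ≥30 days' notice — satisfied.
(2): T OR T → true.
(a) not (weather ok) — not met.
(b) start within hours — not satisfied.
(c) site inspected — not met.
(3): F OR F OR F → false.
Overall = T AND T AND F = false.

No — unlawful.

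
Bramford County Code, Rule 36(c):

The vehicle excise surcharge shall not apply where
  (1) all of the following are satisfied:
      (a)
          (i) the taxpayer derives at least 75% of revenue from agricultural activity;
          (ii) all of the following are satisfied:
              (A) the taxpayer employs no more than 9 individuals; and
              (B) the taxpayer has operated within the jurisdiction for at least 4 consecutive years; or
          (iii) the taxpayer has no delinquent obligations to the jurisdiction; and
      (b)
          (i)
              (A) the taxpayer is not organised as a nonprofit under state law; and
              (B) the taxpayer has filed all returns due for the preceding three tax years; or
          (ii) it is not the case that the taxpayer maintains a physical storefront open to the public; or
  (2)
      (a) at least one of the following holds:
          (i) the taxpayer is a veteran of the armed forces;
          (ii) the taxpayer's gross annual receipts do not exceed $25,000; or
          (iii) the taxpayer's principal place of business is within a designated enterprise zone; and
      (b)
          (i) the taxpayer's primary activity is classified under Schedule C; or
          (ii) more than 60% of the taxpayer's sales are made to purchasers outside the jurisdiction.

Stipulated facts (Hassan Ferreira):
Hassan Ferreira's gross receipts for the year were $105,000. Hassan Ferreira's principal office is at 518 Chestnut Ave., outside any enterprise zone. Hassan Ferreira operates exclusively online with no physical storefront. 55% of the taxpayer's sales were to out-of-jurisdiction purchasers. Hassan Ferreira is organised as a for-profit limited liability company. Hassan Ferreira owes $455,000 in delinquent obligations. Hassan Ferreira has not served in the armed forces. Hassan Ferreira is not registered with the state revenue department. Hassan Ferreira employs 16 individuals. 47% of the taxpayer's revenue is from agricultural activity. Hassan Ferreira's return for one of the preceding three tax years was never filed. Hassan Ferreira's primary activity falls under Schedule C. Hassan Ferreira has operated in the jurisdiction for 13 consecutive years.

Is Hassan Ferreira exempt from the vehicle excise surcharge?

(i) ≥75% agricultural — fails.
(A) ≤ 9 employees — not satisfied.
(B) ≥ 4 yrs in jurisdiction — holds.
(ii): F AND T → false.
(iii) no delinquency — not satisfied.
(a): F OR F OR F → false.
(A) not (nonprofit) — satisfied.
(B) returns current — fails.
(i) = T AND F = false.
(ii) not (has storefront) — met.
(b) = F OR T = true.
So (1) is not satisfied (F AND T).
(i) veteran — fails.
(ii) receipts ≤ $25,000 — not satisfied.
(iii) in enterprise zone — not satisfied.
(a) = F OR F OR F = false.
(i) Schedule C activity — met.
(ii) >60% out-of-jur. sales — fails.
So (b) is satisfied (T OR F).
(2) = F AND T = false.
Overall = F OR F = false.

No — not exempt.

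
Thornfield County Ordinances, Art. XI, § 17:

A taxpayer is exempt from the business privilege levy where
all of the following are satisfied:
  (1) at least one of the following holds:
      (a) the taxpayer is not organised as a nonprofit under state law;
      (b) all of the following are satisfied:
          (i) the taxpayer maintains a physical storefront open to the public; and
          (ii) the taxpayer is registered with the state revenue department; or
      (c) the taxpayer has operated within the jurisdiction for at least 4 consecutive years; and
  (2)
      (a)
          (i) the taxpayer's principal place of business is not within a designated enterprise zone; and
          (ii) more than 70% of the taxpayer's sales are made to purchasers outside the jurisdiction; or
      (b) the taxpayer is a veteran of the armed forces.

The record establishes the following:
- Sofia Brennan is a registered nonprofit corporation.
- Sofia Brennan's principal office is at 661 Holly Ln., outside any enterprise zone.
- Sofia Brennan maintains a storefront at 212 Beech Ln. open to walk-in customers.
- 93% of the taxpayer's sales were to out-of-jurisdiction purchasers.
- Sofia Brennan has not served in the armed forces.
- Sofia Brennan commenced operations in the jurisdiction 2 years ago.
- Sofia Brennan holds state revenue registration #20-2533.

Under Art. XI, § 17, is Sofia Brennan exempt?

(a) not (nonprofit) — not satisfied.
(i) has storefront — satisfied.
(ii) state-registered — met.
So (b) is satisfied (T AND T).
(c) ≥ 4 yrs in jurisdiction — fails.
So (1) is satisfied (F OR T OR F).
(i) not (in enterprise zone) — satisfied.
(ii) >70% out-of-jur. sales — holds.
(a) = T AND T = true.
(b) veteran — not met.
(2): T OR F → true.
So Overall is satisfied (T AND T).

Yes — exempt.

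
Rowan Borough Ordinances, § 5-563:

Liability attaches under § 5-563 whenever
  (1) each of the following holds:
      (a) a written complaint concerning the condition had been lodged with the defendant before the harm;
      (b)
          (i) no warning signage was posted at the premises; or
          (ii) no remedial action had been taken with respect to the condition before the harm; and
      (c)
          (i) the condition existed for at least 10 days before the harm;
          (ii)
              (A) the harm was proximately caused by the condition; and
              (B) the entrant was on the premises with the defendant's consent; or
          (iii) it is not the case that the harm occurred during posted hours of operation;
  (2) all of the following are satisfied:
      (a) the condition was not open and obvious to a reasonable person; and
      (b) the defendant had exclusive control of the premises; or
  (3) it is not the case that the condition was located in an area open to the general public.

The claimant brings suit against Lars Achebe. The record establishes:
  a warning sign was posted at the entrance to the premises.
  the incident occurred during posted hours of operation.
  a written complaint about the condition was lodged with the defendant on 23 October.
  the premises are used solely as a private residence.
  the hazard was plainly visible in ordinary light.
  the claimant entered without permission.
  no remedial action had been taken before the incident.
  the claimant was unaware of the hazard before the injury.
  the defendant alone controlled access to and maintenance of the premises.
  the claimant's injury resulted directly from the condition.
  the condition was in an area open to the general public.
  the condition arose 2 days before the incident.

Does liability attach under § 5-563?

(a) complaint lodged — satisfied.
(i) no signage posted — fails.
(ii) no remedial action — met.
So (b) is satisfied (F OR T).
(i) condition ≥10 days old — fails.
(A) proximate cause — holds.
(B) consent to enter — not met.
So (ii) is not satisfied (T AND F).
(iii) not (during posted hours) — not satisfied.
So (c) is not satisfied (F OR F OR F).
So (1) is not satisfied (T AND T AND F).
(a) not open/obvious — not met.
(b) exclusive control — satisfied.
So (2) is not satisfied (F AND T).
(3) not (public area) — not met.
Overall = F OR F OR F = false.

No — not liable.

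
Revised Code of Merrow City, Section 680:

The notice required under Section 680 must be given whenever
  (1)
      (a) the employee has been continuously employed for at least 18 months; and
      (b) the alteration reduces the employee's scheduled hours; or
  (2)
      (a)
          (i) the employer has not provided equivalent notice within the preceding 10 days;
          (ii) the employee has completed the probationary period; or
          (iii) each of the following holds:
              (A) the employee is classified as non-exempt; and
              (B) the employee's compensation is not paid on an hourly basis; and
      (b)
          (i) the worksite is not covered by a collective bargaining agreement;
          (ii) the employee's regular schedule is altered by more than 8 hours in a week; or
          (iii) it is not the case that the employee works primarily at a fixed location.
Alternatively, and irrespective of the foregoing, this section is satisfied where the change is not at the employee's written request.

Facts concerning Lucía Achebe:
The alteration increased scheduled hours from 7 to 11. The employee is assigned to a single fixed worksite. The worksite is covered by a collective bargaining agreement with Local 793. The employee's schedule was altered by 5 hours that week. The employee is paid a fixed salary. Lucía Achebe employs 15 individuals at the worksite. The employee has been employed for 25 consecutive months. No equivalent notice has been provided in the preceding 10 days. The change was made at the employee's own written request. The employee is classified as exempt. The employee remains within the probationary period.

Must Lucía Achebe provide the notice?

No — not required.

(a) tenure ≥ 18 mo. — met.
(b) hours reduced — not met.
So (1) is not satisfied (T AND F).
(i) no recent notice — holds.
(ii) past probation — not satisfied.
(A) non-exempt — not met.
(B) not (hourly-paid) — holds.
So (iii) is not satisfied (F AND T).
So (a) is satisfied (T OR F OR F).
(i) no CBA — fails.
(ii) schedule shift > 8h — not met.
(iii) not (fixed location) — not met.
(b) = F OR F OR F = false.
(2) = T AND F = false.
So Overall is not satisfied (F OR F).
Exception (not employee-requested) — not satisfied.
Result: main false OR exception false → false.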